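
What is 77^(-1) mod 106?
95

gcd(77, 106) = 1, so the inverse exists.
Extended Euclidean algorithm on (106, 77):
106 = 1 × 77 + 29  ⟹  29 = (1)·106 + (-1)·77
77 = 2 × 29 + 19  ⟹  19 = (-2)·106 + (3)·77
29 = 1 × 19 + 10  ⟹  10 = (3)·106 + (-4)·77
19 = 1 × 10 + 9  ⟹  9 = (-5)·106 + (7)·77
10 = 1 × 9 + 1  ⟹  1 = (8)·106 + (-11)·77
So (-11)·77 ≡ 1 (mod 106), i.e. 77^(-1) ≡ -11 ≡ 95 (mod 106).
Check: 77 × 95 = 7315 ≡ 1 (mod 106)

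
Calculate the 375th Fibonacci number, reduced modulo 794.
324

Matrix identity: Q^n = [[F_(n+1), F_n], [F_n, F_(n-1)]] with Q = [[1,1],[1,0]].
n = 375 = 101110111₂. Square-and-multiply, entries mod 794:
Q^1 = [[1,1],[1,0]]
Q^2 = (Q^1)² = [[2,1],[1,1]]
Q^5 = (Q^2)²·Q = [[8,5],[5,3]]
Q^11 = (Q^5)²·Q = [[144,89],[89,55]]
Q^23 = (Q^11)²·Q = [[316,73],[73,243]]
Q^46 = (Q^23)² = [[377,313],[313,64]]
Q^93 = (Q^46)²·Q = [[187,310],[310,671]]
Q^187 = (Q^93)²·Q = [[49,59],[59,784]]
Q^375 = (Q^187)²·Q = [[243,324],[324,713]]
F_375 mod 794 = Q^375[0][1] = 324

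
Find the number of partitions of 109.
541946240

p(n) counts ways to write n as a sum of positive integers (order ignored).
Euler's pentagonal recurrence: p(k) = p(k-1) + p(k-2) - p(k-5) - p(k-7) + p(k-12) + p(k-15) - ... (offsets j(3j∓1)/2, signs ++--, p(0)=1, p(<0)=0).
DP table for k = 0..108: p(0)=1, p(1)=1, p(2)=2, p(3)=3, p(4)=5, p(5)=7, p(6)=11, p(7)=15, p(8)=22, p(9)=30, p(10)=42, p(11)=56, p(12)=77, p(13)=101, p(14)=135, p(15)=176, p(16)=231, p(17)=297, p(18)=385, p(19)=490, p(20)=627, p(21)=792, p(22)=1002, p(23)=1255, p(24)=1575, p(25)=1958, p(26)=2436, p(27)=3010, p(28)=3718, p(29)=4565, p(30)=5604, p(31)=6842, p(32)=8349, p(33)=10143, p(34)=12310, p(35)=14883, p(36)=17977, p(37)=21637, p(38)=26015, p(39)=31185, p(40)=37338, p(41)=44583, p(42)=53174, p(43)=63261, p(44)=75175, p(45)=89134, p(46)=105558, p(47)=124754, p(48)=147273, p(49)=173525, p(50)=204226, p(51)=239943, p(52)=281589, p(53)=329931, p(54)=386155, p(55)=451276, p(56)=526823, p(57)=614154, p(58)=715220, p(59)=831820, p(60)=966467, p(61)=1121505, p(62)=1300156, p(63)=1505499, p(64)=1741630, p(65)=2012558, p(66)=2323520, p(67)=2679689, p(68)=3087735, p(69)=3554345, p(70)=4087968, p(71)=4697205, p(72)=5392783, p(73)=6185689, p(74)=7089500, p(75)=8118264, p(76)=9289091, p(77)=10619863, p(78)=12132164, p(79)=13848650, p(80)=15796476, p(81)=18004327, p(82)=20506255, p(83)=23338469, p(84)=26543660, p(85)=30167357, p(86)=34262962, p(87)=38887673, p(88)=44108109, p(89)=49995925, p(90)=56634173, p(91)=64112359, p(92)=72533807, p(93)=82010177, p(94)=92669720, p(95)=104651419, p(96)=118114304, p(97)=133230930, p(98)=150198136, p(99)=169229875, p(100)=190569292, p(101)=214481126, p(102)=241265379, p(103)=271248950, p(104)=304801365, p(105)=342325709, p(106)=384276336, p(107)=431149389, p(108)=483502844.
Final step: p(109) = p(108) + p(107) - p(104) - p(102) + p(97) + p(94) - p(87) - p(83) + p(74) + p(69) - p(58) - p(52) + p(39) + p(32) - p(17) - p(9)
= 483502844 + 431149389 - 304801365 - 241265379 + 133230930 + 92669720 - 38887673 - 23338469 + 7089500 + 3554345 - 715220 - 281589 + 31185 + 8349 - 297 - 30
= 541946240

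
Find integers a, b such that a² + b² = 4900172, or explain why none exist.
Not possible

Factorization: 4900172 = 2^2 × 107^3
By Fermat: n is sum of two squares iff every prime p ≡ 3 (mod 4) appears to even power.
Prime(s) ≡ 3 (mod 4) with odd exponent: [(107, 3)]
Therefore 4900172 cannot be expressed as a² + b².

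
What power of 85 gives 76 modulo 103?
90

Baby-step giant-step with step n = ⌈√103⌉ = 11.
Baby steps 85^j mod 103 (j:value) for j=0..10: 0:1, 1:85, 2:15, 3:39, 4:19, 5:70, 6:79, 7:20, 8:52, 9:94, 10:59.
Giant-step multiplier: 85^(-11) ≡ 85^(102-11) = 85^91 ≡ 74 (mod 103).
Giant steps γ_i = 76·74^i mod 103: γ_0=76, γ_1=62, γ_2=56, γ_3=24, γ_4=25, γ_5=99, γ_6=13, γ_7=35, γ_8=15 (in table at j=2).
x = i·n + j = 8·11 + 2 = 90.
Check: 85^90 ≡ 76 (mod 103).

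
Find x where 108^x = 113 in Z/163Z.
122

Baby-step giant-step with step n = ⌈√163⌉ = 13.
Baby steps 108^j mod 163 (j:value) for j=0..12: 0:1, 1:108, 2:91, 3:48, 4:131, 5:130, 6:22, 7:94, 8:46, 9:78, 10:111, 11:89, 12:158.
Giant-step multiplier: 108^(-13) ≡ 108^(162-13) = 108^149 ≡ 147 (mod 163).
Giant steps γ_i = 113·147^i mod 163: γ_0=113, γ_1=148, γ_2=77, γ_3=72, γ_4=152, γ_5=13, γ_6=118, γ_7=68, γ_8=53, γ_9=130 (in table at j=5).
x = i·n + j = 9·13 + 5 = 122.
Check: 108^122 ≡ 113 (mod 163).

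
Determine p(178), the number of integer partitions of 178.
571701605655

p(n) counts ways to write n as a sum of positive integers (order ignored).
Euler's pentagonal recurrence: p(k) = p(k-1) + p(k-2) - p(k-5) - p(k-7) + p(k-12) + p(k-15) - ... (offsets j(3j∓1)/2, signs ++--, p(0)=1, p(<0)=0).
DP table for k = 0..177: p(0)=1, p(1)=1, p(2)=2, p(3)=3, p(4)=5, p(5)=7, p(6)=11, p(7)=15, p(8)=22, p(9)=30, p(10)=42, p(11)=56, p(12)=77, p(13)=101, p(14)=135, p(15)=176, p(16)=231, p(17)=297, p(18)=385, p(19)=490, p(20)=627, p(21)=792, p(22)=1002, p(23)=1255, p(24)=1575, p(25)=1958, p(26)=2436, p(27)=3010, p(28)=3718, p(29)=4565, p(30)=5604, p(31)=6842, p(32)=8349, p(33)=10143, p(34)=12310, p(35)=14883, p(36)=17977, p(37)=21637, p(38)=26015, p(39)=31185, p(40)=37338, p(41)=44583, p(42)=53174, p(43)=63261, p(44)=75175, p(45)=89134, p(46)=105558, p(47)=124754, p(48)=147273, p(49)=173525, p(50)=204226, p(51)=239943, p(52)=281589, p(53)=329931, p(54)=386155, p(55)=451276, p(56)=526823, p(57)=614154, p(58)=715220, p(59)=831820, p(60)=966467, p(61)=1121505, p(62)=1300156, p(63)=1505499, p(64)=1741630, p(65)=2012558, p(66)=2323520, p(67)=2679689, p(68)=3087735, p(69)=3554345, p(70)=4087968, p(71)=4697205, p(72)=5392783, p(73)=6185689, p(74)=7089500, p(75)=8118264, p(76)=9289091, p(77)=10619863, p(78)=12132164, p(79)=13848650, p(80)=15796476, p(81)=18004327, p(82)=20506255, p(83)=23338469, p(84)=26543660, p(85)=30167357, p(86)=34262962, p(87)=38887673, p(88)=44108109, p(89)=49995925, p(90)=56634173, p(91)=64112359, p(92)=72533807, p(93)=82010177, p(94)=92669720, p(95)=104651419, p(96)=118114304, p(97)=133230930, p(98)=150198136, p(99)=169229875, p(100)=190569292, p(101)=214481126, p(102)=241265379, p(103)=271248950, p(104)=304801365, p(105)=342325709, p(106)=384276336, p(107)=431149389, p(108)=483502844, p(109)=541946240, p(110)=607163746, p(111)=679903203, p(112)=761002156, p(113)=851376628, p(114)=952050665, p(115)=1064144451, p(116)=1188908248, p(117)=1327710076, p(118)=1482074143, p(119)=1653668665, p(120)=1844349560, p(121)=2056148051, p(122)=2291320912, p(123)=2552338241, p(124)=2841940500, p(125)=3163127352, p(126)=3519222692, p(127)=3913864295, p(128)=4351078600, p(129)=4835271870, p(130)=5371315400, p(131)=5964539504, p(132)=6620830889, p(133)=7346629512, p(134)=8149040695, p(135)=9035836076, p(136)=10015581680, p(137)=11097645016, p(138)=12292341831, p(139)=13610949895, p(140)=15065878135, p(141)=16670689208, p(142)=18440293320, p(143)=20390982757, p(144)=22540654445, p(145)=24908858009, p(146)=27517052599, p(147)=30388671978, p(148)=33549419497, p(149)=37027355200, p(150)=40853235313, p(151)=45060624582, p(152)=49686288421, p(153)=54770336324, p(154)=60356673280, p(155)=66493182097, p(156)=73232243759, p(157)=80630964769, p(158)=88751778802, p(159)=97662728555, p(160)=107438159466, p(161)=118159068427, p(162)=129913904637, p(163)=142798995930, p(164)=156919475295, p(165)=172389800255, p(166)=189334822579, p(167)=207890420102, p(168)=228204732751, p(169)=250438925115, p(170)=274768617130, p(171)=301384802048, p(172)=330495499613, p(173)=362326859895, p(174)=397125074750, p(175)=435157697830, p(176)=476715857290, p(177)=522115831195.
Final step: p(178) = p(177) + p(176) - p(173) - p(171) + p(166) + p(163) - p(156) - p(152) + p(143) + p(138) - p(127) - p(121) + p(108) + p(101) - p(86) - p(78) + p(61) + p(52) - p(33) - p(23) + p(2)
= 522115831195 + 476715857290 - 362326859895 - 301384802048 + 189334822579 + 142798995930 - 73232243759 - 49686288421 + 20390982757 + 12292341831 - 3913864295 - 2056148051 + 483502844 + 214481126 - 34262962 - 12132164 + 1121505 + 281589 - 10143 - 1255 + 2
= 571701605655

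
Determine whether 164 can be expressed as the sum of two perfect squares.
8² + 10² (a=8, b=10)

Factorization: 164 = 2^2 × 41
By Fermat: n is sum of two squares iff every prime p ≡ 3 (mod 4) appears to even power.
All primes ≡ 3 (mod 4) appear to even power.
Search a = 0, 1, 2, … for 164 - a² a perfect square: first hit at a = 8: 164 - 64 = 100 = 10².
164 = 8² + 10² = 64 + 100 ✓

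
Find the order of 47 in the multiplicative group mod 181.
180

181 is prime, so ord(47) divides φ(181) = 180.
Divisors of 180: 1, 2, 3, 4, 5, 6, 9, 10, 12, 15, 18, 20, 30, 36, 45, 60, 90, 180.
Repeated squaring: 47^1 ≡ 47, 47^2 ≡ 37, 47^4 ≡ 102, 47^8 ≡ 87, 47^16 ≡ 148, 47^32 ≡ 3, 47^64 ≡ 9, 47^128 ≡ 81 (mod 181).
Test 47^d mod 181 for each divisor d in increasing order:
47^1 ≡ 47
47^2 ≡ 37
47^3 = 47^2·47^1 ≡ 110
47^4 ≡ 102
47^5 = 47^4·47^1 ≡ 88
47^6 = 47^4·47^2 ≡ 154
47^9 = 47^8·47^1 ≡ 107
47^10 = 47^8·47^2 ≡ 142
47^12 = 47^8·47^4 ≡ 5
47^15 = 47^8·47^4·47^2·47^1 ≡ 7
47^18 = 47^16·47^2 ≡ 46
47^20 = 47^16·47^4 ≡ 73
47^30 = 47^16·47^8·47^4·47^2 ≡ 49
47^36 = 47^32·47^4 ≡ 125
47^45 = 47^32·47^8·47^4·47^1 ≡ 162
47^60 = 47^32·47^16·47^8·47^4 ≡ 48
47^90 = 47^64·47^16·47^8·47^2 ≡ 180
47^180 = 47^128·47^32·47^16·47^4 ≡ 1  ← first divisor giving 1
The order is 180.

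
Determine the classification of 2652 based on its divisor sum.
abundant

Proper divisors of 2652: sum = 1 + 2 + 3 + 4 + 6 + 12 + 13 + 17 + ... + 442 + 663 + 884 + 1326 (23 divisors) = 4404
Since 4404 > 2652, 2652 is abundant.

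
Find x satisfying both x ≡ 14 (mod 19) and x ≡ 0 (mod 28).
280

Using Chinese Remainder Theorem:
M = 19 × 28 = 532
M1 = 28, M2 = 19
y1 = 28^(-1) mod 19 = 17
y2 = 19^(-1) mod 28 = 3
x = (14×28×17 + 0×19×3) mod 532 = 280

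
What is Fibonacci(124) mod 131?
123

Matrix identity: Q^n = [[F_(n+1), F_n], [F_n, F_(n-1)]] with Q = [[1,1],[1,0]].
n = 124 = 1111100₂. Square-and-multiply, entries mod 131:
Q^1 = [[1,1],[1,0]]
Q^3 = (Q^1)²·Q = [[3,2],[2,1]]
Q^7 = (Q^3)²·Q = [[21,13],[13,8]]
Q^15 = (Q^7)²·Q = [[70,86],[86,115]]
Q^31 = (Q^15)²·Q = [[41,113],[113,59]]
Q^62 = (Q^31)² = [[40,34],[34,6]]
Q^124 = (Q^62)² = [[5,123],[123,13]]
F_124 mod 131 = Q^124[0][1] = 123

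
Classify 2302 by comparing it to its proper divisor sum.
deficient

Proper divisors of 2302: sum = 1 + 2 + 1151 = 1154
Since 1154 < 2302, 2302 is deficient.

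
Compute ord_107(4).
53

107 is prime, so ord(4) divides φ(107) = 106.
Divisors of 106: 1, 2, 53, 106.
Repeated squaring: 4^1 ≡ 4, 4^2 ≡ 16, 4^4 ≡ 42, 4^8 ≡ 52, 4^16 ≡ 29, 4^32 ≡ 92, 4^64 ≡ 11 (mod 107).
Test 4^d mod 107 for each divisor d in increasing order:
4^1 ≡ 4
4^2 ≡ 16
4^53 = 4^32·4^16·4^4·4^1 ≡ 1  ← first divisor giving 1
The order is 53.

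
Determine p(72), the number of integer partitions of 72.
5392783

p(n) counts ways to write n as a sum of positive integers (order ignored).
Euler's pentagonal recurrence: p(k) = p(k-1) + p(k-2) - p(k-5) - p(k-7) + p(k-12) + p(k-15) - ... (offsets j(3j∓1)/2, signs ++--, p(0)=1, p(<0)=0).
DP table for k = 0..71: p(0)=1, p(1)=1, p(2)=2, p(3)=3, p(4)=5, p(5)=7, p(6)=11, p(7)=15, p(8)=22, p(9)=30, p(10)=42, p(11)=56, p(12)=77, p(13)=101, p(14)=135, p(15)=176, p(16)=231, p(17)=297, p(18)=385, p(19)=490, p(20)=627, p(21)=792, p(22)=1002, p(23)=1255, p(24)=1575, p(25)=1958, p(26)=2436, p(27)=3010, p(28)=3718, p(29)=4565, p(30)=5604, p(31)=6842, p(32)=8349, p(33)=10143, p(34)=12310, p(35)=14883, p(36)=17977, p(37)=21637, p(38)=26015, p(39)=31185, p(40)=37338, p(41)=44583, p(42)=53174, p(43)=63261, p(44)=75175, p(45)=89134, p(46)=105558, p(47)=124754, p(48)=147273, p(49)=173525, p(50)=204226, p(51)=239943, p(52)=281589, p(53)=329931, p(54)=386155, p(55)=451276, p(56)=526823, p(57)=614154, p(58)=715220, p(59)=831820, p(60)=966467, p(61)=1121505, p(62)=1300156, p(63)=1505499, p(64)=1741630, p(65)=2012558, p(66)=2323520, p(67)=2679689, p(68)=3087735, p(69)=3554345, p(70)=4087968, p(71)=4697205.
Final step: p(72) = p(71) + p(70) - p(67) - p(65) + p(60) + p(57) - p(50) - p(46) + p(37) + p(32) - p(21) - p(15) + p(2)
= 4697205 + 4087968 - 2679689 - 2012558 + 966467 + 614154 - 204226 - 105558 + 21637 + 8349 - 792 - 176 + 2
= 5392783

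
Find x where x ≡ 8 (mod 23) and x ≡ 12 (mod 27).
606

Using Chinese Remainder Theorem:
M = 23 × 27 = 621
M1 = 27, M2 = 23
y1 = 27^(-1) mod 23 = 6
y2 = 23^(-1) mod 27 = 20
x = (8×27×6 + 12×23×20) mod 621 = 606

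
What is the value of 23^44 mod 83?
49

Repeated squaring. Binary of 44 = 101100.
23^1 ≡ 23 (mod 83); 23^2 ≡ 31 (mod 83); 23^4 ≡ 48 (mod 83); 23^8 ≡ 63 (mod 83); 23^16 ≡ 68 (mod 83); 23^32 ≡ 59 (mod 83)
23^44 = 23^4 × 23^8 × 23^32 ≡ 49 (mod 83)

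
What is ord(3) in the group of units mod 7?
6

7 is prime, so ord(3) divides φ(7) = 6.
Divisors of 6: 1, 2, 3, 6.
Repeated squaring: 3^1 ≡ 3, 3^2 ≡ 2, 3^4 ≡ 4 (mod 7).
Test 3^d mod 7 for each divisor d in increasing order:
3^1 ≡ 3
3^2 ≡ 2
3^3 = 3^2·3^1 ≡ 6
3^6 = 3^4·3^2 ≡ 1  ← first divisor giving 1
The order is 6.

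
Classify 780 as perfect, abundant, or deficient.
abundant

Proper divisors of 780: sum = 1 + 2 + 3 + 4 + 5 + 6 + 10 + 12 + ... + 156 + 195 + 260 + 390 (23 divisors) = 1572
Since 1572 > 780, 780 is abundant.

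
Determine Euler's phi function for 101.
100

101 = 101
φ(n) = n × ∏(1 - 1/p) for each prime p dividing n
φ(101) = 101 × (1 - 1/101) = 100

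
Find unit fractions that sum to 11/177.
1/17 + 1/301 + 1/905709

Greedy algorithm:
11/177: ceiling(177/11) = 17, use 1/17
10/3009: ceiling(3009/10) = 301, use 1/301
1/905709: ceiling(905709/1) = 905709, use 1/905709
Result: 11/177 = 1/17 + 1/301 + 1/905709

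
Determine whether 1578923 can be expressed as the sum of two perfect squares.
Not possible

Factorization: 1578923 = 31^3 × 53
By Fermat: n is sum of two squares iff every prime p ≡ 3 (mod 4) appears to even power.
Prime(s) ≡ 3 (mod 4) with odd exponent: [(31, 3)]
Therefore 1578923 cannot be expressed as a² + b².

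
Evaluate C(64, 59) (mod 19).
2

Using Lucas' theorem:
Write n=64 and k=59 in base 19:
n in base 19: [3, 7]
k in base 19: [3, 2]
C(64,59) mod 19 = ∏ C(n_i, k_i) mod 19
Digit binomials (mod 19): C(3,3) = 1; C(7,2) = 21 ≡ 2
Product: 1 × 2 = 2 ≡ 2 (mod 19)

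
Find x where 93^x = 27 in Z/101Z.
19

Baby-step giant-step with step n = ⌈√101⌉ = 11.
Baby steps 93^j mod 101 (j:value) for j=0..10: 0:1, 1:93, 2:64, 3:94, 4:56, 5:57, 6:49, 7:12, 8:5, 9:61, 10:17.
Giant-step multiplier: 93^(-11) ≡ 93^(100-11) = 93^89 ≡ 75 (mod 101).
Giant steps γ_i = 27·75^i mod 101: γ_0=27, γ_1=5 (in table at j=8).
x = i·n + j = 1·11 + 8 = 19.
Check: 93^19 ≡ 27 (mod 101).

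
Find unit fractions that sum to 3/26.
1/9 + 1/234

Greedy algorithm:
3/26: ceiling(26/3) = 9, use 1/9
1/234: ceiling(234/1) = 234, use 1/234
Result: 3/26 = 1/9 + 1/234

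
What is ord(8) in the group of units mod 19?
6

19 is prime, so ord(8) divides φ(19) = 18.
Divisors of 18: 1, 2, 3, 6, 9, 18.
Repeated squaring: 8^1 ≡ 8, 8^2 ≡ 7, 8^4 ≡ 11, 8^8 ≡ 7, 8^16 ≡ 11 (mod 19).
Test 8^d mod 19 for each divisor d in increasing order:
8^1 ≡ 8
8^2 ≡ 7
8^3 = 8^2·8^1 ≡ 18
8^6 = 8^4·8^2 ≡ 1  ← first divisor giving 1
The order is 6.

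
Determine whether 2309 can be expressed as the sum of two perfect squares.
10² + 47² (a=10, b=47)

Factorization: 2309 = 2309
By Fermat: n is sum of two squares iff every prime p ≡ 3 (mod 4) appears to even power.
All primes ≡ 3 (mod 4) appear to even power.
Search a = 0, 1, 2, … for 2309 - a² a perfect square: first hit at a = 10: 2309 - 100 = 2209 = 47².
2309 = 10² + 47² = 100 + 2209 ✓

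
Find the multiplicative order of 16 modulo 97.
12

97 is prime, so ord(16) divides φ(97) = 96.
Divisors of 96: 1, 2, 3, 4, 6, 8, 12, 16, 24, 32, 48, 96.
Repeated squaring: 16^1 ≡ 16, 16^2 ≡ 62, 16^4 ≡ 61, 16^8 ≡ 35, 16^16 ≡ 61, 16^32 ≡ 35, 16^64 ≡ 61 (mod 97).
Test 16^d mod 97 for each divisor d in increasing order:
16^1 ≡ 16
16^2 ≡ 62
16^3 = 16^2·16^1 ≡ 22
16^4 ≡ 61
16^6 = 16^4·16^2 ≡ 96
16^8 ≡ 35
16^12 = 16^8·16^4 ≡ 1  ← first divisor giving 1
The order is 12.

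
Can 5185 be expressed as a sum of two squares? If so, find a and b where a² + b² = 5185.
1² + 72² (a=1, b=72)

Factorization: 5185 = 5 × 17 × 61
By Fermat: n is sum of two squares iff every prime p ≡ 3 (mod 4) appears to even power.
All primes ≡ 3 (mod 4) appear to even power.
Search a = 0, 1, 2, … for 5185 - a² a perfect square: first hit at a = 1: 5185 - 1 = 5184 = 72².
5185 = 1² + 72² = 1 + 5184 ✓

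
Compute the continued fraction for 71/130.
[0; 1, 1, 4, 1, 11]

Euclidean algorithm steps:
71 = 0 × 130 + 71
130 = 1 × 71 + 59
71 = 1 × 59 + 12
59 = 4 × 12 + 11
12 = 1 × 11 + 1
11 = 11 × 1 + 0
Continued fraction: [0; 1, 1, 4, 1, 11]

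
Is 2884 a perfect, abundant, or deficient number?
abundant

Proper divisors of 2884: sum = 1 + 2 + 4 + 7 + 14 + 28 + 103 + 206 + 412 + 721 + 1442 = 2940
Since 2940 > 2884, 2884 is abundant.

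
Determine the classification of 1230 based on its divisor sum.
abundant

Proper divisors of 1230: sum = 1 + 2 + 3 + 5 + 6 + 10 + 15 + 30 + 41 + 82 + 123 + 205 + 246 + 410 + 615 = 1794
Since 1794 > 1230, 1230 is abundant.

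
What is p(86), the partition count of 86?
34262962

p(n) counts ways to write n as a sum of positive integers (order ignored).
Euler's pentagonal recurrence: p(k) = p(k-1) + p(k-2) - p(k-5) - p(k-7) + p(k-12) + p(k-15) - ... (offsets j(3j∓1)/2, signs ++--, p(0)=1, p(<0)=0).
DP table for k = 0..85: p(0)=1, p(1)=1, p(2)=2, p(3)=3, p(4)=5, p(5)=7, p(6)=11, p(7)=15, p(8)=22, p(9)=30, p(10)=42, p(11)=56, p(12)=77, p(13)=101, p(14)=135, p(15)=176, p(16)=231, p(17)=297, p(18)=385, p(19)=490, p(20)=627, p(21)=792, p(22)=1002, p(23)=1255, p(24)=1575, p(25)=1958, p(26)=2436, p(27)=3010, p(28)=3718, p(29)=4565, p(30)=5604, p(31)=6842, p(32)=8349, p(33)=10143, p(34)=12310, p(35)=14883, p(36)=17977, p(37)=21637, p(38)=26015, p(39)=31185, p(40)=37338, p(41)=44583, p(42)=53174, p(43)=63261, p(44)=75175, p(45)=89134, p(46)=105558, p(47)=124754, p(48)=147273, p(49)=173525, p(50)=204226, p(51)=239943, p(52)=281589, p(53)=329931, p(54)=386155, p(55)=451276, p(56)=526823, p(57)=614154, p(58)=715220, p(59)=831820, p(60)=966467, p(61)=1121505, p(62)=1300156, p(63)=1505499, p(64)=1741630, p(65)=2012558, p(66)=2323520, p(67)=2679689, p(68)=3087735, p(69)=3554345, p(70)=4087968, p(71)=4697205, p(72)=5392783, p(73)=6185689, p(74)=7089500, p(75)=8118264, p(76)=9289091, p(77)=10619863, p(78)=12132164, p(79)=13848650, p(80)=15796476, p(81)=18004327, p(82)=20506255, p(83)=23338469, p(84)=26543660, p(85)=30167357.
Final step: p(86) = p(85) + p(84) - p(81) - p(79) + p(74) + p(71) - p(64) - p(60) + p(51) + p(46) - p(35) - p(29) + p(16) + p(9)
= 30167357 + 26543660 - 18004327 - 13848650 + 7089500 + 4697205 - 1741630 - 966467 + 239943 + 105558 - 14883 - 4565 + 231 + 30
= 34262962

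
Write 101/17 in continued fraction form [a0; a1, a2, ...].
[5; 1, 16]

Euclidean algorithm steps:
101 = 5 × 17 + 16
17 = 1 × 16 + 1
16 = 16 × 1 + 0
Continued fraction: [5; 1, 16]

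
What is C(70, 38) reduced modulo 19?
3

Using Lucas' theorem:
Write n=70 and k=38 in base 19:
n in base 19: [3, 13]
k in base 19: [2, 0]
C(70,38) mod 19 = ∏ C(n_i, k_i) mod 19
Digit binomials (mod 19): C(3,2) = 3; C(13,0) = 1
Product: 3 × 1 = 3 ≡ 3 (mod 19)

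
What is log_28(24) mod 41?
23

Baby-step giant-step with step n = ⌈√41⌉ = 7.
Baby steps 28^j mod 41 (j:value) for j=0..6: 0:1, 1:28, 2:5, 3:17, 4:25, 5:3, 6:2.
Giant-step multiplier: 28^(-7) ≡ 28^(40-7) = 28^33 ≡ 11 (mod 41).
Giant steps γ_i = 24·11^i mod 41: γ_0=24, γ_1=18, γ_2=34, γ_3=5 (in table at j=2).
x = i·n + j = 3·7 + 2 = 23.
Check: 28^23 ≡ 24 (mod 41).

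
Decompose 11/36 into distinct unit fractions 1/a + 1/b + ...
1/4 + 1/18

Greedy algorithm:
11/36: ceiling(36/11) = 4, use 1/4
1/18: ceiling(18/1) = 18, use 1/18
Result: 11/36 = 1/4 + 1/18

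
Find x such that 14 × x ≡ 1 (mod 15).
14

gcd(14, 15) = 1, so the inverse exists.
Extended Euclidean algorithm on (15, 14):
15 = 1 × 14 + 1  ⟹  1 = (1)·15 + (-1)·14
So (-1)·14 ≡ 1 (mod 15), i.e. 14^(-1) ≡ -1 ≡ 14 (mod 15).
Check: 14 × 14 = 196 ≡ 1 (mod 15)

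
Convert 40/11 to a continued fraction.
[3; 1, 1, 1, 3]

Euclidean algorithm steps:
40 = 3 × 11 + 7
11 = 1 × 7 + 4
7 = 1 × 4 + 3
4 = 1 × 3 + 1
3 = 3 × 1 + 0
Continued fraction: [3; 1, 1, 1, 3]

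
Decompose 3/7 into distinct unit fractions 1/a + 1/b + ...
1/3 + 1/11 + 1/231

Greedy algorithm:
3/7: ceiling(7/3) = 3, use 1/3
2/21: ceiling(21/2) = 11, use 1/11
1/231: ceiling(231/1) = 231, use 1/231
Result: 3/7 = 1/3 + 1/11 + 1/231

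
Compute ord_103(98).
51

103 is prime, so ord(98) divides φ(103) = 102.
Divisors of 102: 1, 2, 3, 6, 17, 34, 51, 102.
Repeated squaring: 98^1 ≡ 98, 98^2 ≡ 25, 98^4 ≡ 7, 98^8 ≡ 49, 98^16 ≡ 32, 98^32 ≡ 97, 98^64 ≡ 36 (mod 103).
Test 98^d mod 103 for each divisor d in increasing order:
98^1 ≡ 98
98^2 ≡ 25
98^3 = 98^2·98^1 ≡ 81
98^6 = 98^4·98^2 ≡ 72
98^17 = 98^16·98^1 ≡ 46
98^34 = 98^32·98^2 ≡ 56
98^51 = 98^32·98^16·98^2·98^1 ≡ 1  ← first divisor giving 1
The order is 51.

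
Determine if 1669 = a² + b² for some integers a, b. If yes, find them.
15² + 38² (a=15, b=38)

Factorization: 1669 = 1669
By Fermat: n is sum of two squares iff every prime p ≡ 3 (mod 4) appears to even power.
All primes ≡ 3 (mod 4) appear to even power.
Search a = 0, 1, 2, … for 1669 - a² a perfect square: first hit at a = 15: 1669 - 225 = 1444 = 38².
1669 = 15² + 38² = 225 + 1444 ✓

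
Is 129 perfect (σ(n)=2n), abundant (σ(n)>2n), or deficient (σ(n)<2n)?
deficient

Proper divisors of 129: sum = 1 + 3 + 43 = 47
Since 47 < 129, 129 is deficient.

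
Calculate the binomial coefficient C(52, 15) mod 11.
5

Using Lucas' theorem:
Write n=52 and k=15 in base 11:
n in base 11: [4, 8]
k in base 11: [1, 4]
C(52,15) mod 11 = ∏ C(n_i, k_i) mod 11
Digit binomials (mod 11): C(4,1) = 4; C(8,4) = 70 ≡ 4
Product: 4 × 4 = 16 ≡ 5 (mod 11)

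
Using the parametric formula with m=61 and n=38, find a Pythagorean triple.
(2277, 4636, 5165)

Euclid's formula: a = m² - n², b = 2mn, c = m² + n²
m = 61, n = 38
a = 61² - 38² = 3721 - 1444 = 2277
b = 2 × 61 × 38 = 4636
c = 61² + 38² = 3721 + 1444 = 5165
Verification: 2277² + 4636² = 5184729 + 21492496 = 26677225 = 5165² ✓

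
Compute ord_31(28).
15

31 is prime, so ord(28) divides φ(31) = 30.
Divisors of 30: 1, 2, 3, 5, 6, 10, 15, 30.
Repeated squaring: 28^1 ≡ 28, 28^2 ≡ 9, 28^4 ≡ 19, 28^8 ≡ 20, 28^16 ≡ 28 (mod 31).
Test 28^d mod 31 for each divisor d in increasing order:
28^1 ≡ 28
28^2 ≡ 9
28^3 = 28^2·28^1 ≡ 4
28^5 = 28^4·28^1 ≡ 5
28^6 = 28^4·28^2 ≡ 16
28^10 = 28^8·28^2 ≡ 25
28^15 = 28^8·28^4·28^2·28^1 ≡ 1  ← first divisor giving 1
The order is 15.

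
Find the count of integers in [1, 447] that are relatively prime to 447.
296

447 = 3 × 149
φ(n) = n × ∏(1 - 1/p) for each prime p dividing n
φ(447) = 447 × (1 - 1/3) × (1 - 1/149) = 296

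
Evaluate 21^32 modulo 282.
243

Repeated squaring. Binary of 32 = 100000.
21^1 ≡ 21 (mod 282); 21^2 ≡ 159 (mod 282); 21^4 ≡ 183 (mod 282); 21^8 ≡ 213 (mod 282); 21^16 ≡ 249 (mod 282); 21^32 ≡ 243 (mod 282)
21^32 = 21^32 ≡ 243 (mod 282)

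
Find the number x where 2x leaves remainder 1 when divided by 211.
106

gcd(2, 211) = 1, so the inverse exists.
Extended Euclidean algorithm on (211, 2):
211 = 105 × 2 + 1  ⟹  1 = (1)·211 + (-105)·2
So (-105)·2 ≡ 1 (mod 211), i.e. 2^(-1) ≡ -105 ≡ 106 (mod 211).
Check: 2 × 106 = 212 ≡ 1 (mod 211)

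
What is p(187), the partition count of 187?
1280011042268

p(n) counts ways to write n as a sum of positive integers (order ignored).
Euler's pentagonal recurrence: p(k) = p(k-1) + p(k-2) - p(k-5) - p(k-7) + p(k-12) + p(k-15) - ... (offsets j(3j∓1)/2, signs ++--, p(0)=1, p(<0)=0).
DP table for k = 0..186: p(0)=1, p(1)=1, p(2)=2, p(3)=3, p(4)=5, p(5)=7, p(6)=11, p(7)=15, p(8)=22, p(9)=30, p(10)=42, p(11)=56, p(12)=77, p(13)=101, p(14)=135, p(15)=176, p(16)=231, p(17)=297, p(18)=385, p(19)=490, p(20)=627, p(21)=792, p(22)=1002, p(23)=1255, p(24)=1575, p(25)=1958, p(26)=2436, p(27)=3010, p(28)=3718, p(29)=4565, p(30)=5604, p(31)=6842, p(32)=8349, p(33)=10143, p(34)=12310, p(35)=14883, p(36)=17977, p(37)=21637, p(38)=26015, p(39)=31185, p(40)=37338, p(41)=44583, p(42)=53174, p(43)=63261, p(44)=75175, p(45)=89134, p(46)=105558, p(47)=124754, p(48)=147273, p(49)=173525, p(50)=204226, p(51)=239943, p(52)=281589, p(53)=329931, p(54)=386155, p(55)=451276, p(56)=526823, p(57)=614154, p(58)=715220, p(59)=831820, p(60)=966467, p(61)=1121505, p(62)=1300156, p(63)=1505499, p(64)=1741630, p(65)=2012558, p(66)=2323520, p(67)=2679689, p(68)=3087735, p(69)=3554345, p(70)=4087968, p(71)=4697205, p(72)=5392783, p(73)=6185689, p(74)=7089500, p(75)=8118264, p(76)=9289091, p(77)=10619863, p(78)=12132164, p(79)=13848650, p(80)=15796476, p(81)=18004327, p(82)=20506255, p(83)=23338469, p(84)=26543660, p(85)=30167357, p(86)=34262962, p(87)=38887673, p(88)=44108109, p(89)=49995925, p(90)=56634173, p(91)=64112359, p(92)=72533807, p(93)=82010177, p(94)=92669720, p(95)=104651419, p(96)=118114304, p(97)=133230930, p(98)=150198136, p(99)=169229875, p(100)=190569292, p(101)=214481126, p(102)=241265379, p(103)=271248950, p(104)=304801365, p(105)=342325709, p(106)=384276336, p(107)=431149389, p(108)=483502844, p(109)=541946240, p(110)=607163746, p(111)=679903203, p(112)=761002156, p(113)=851376628, p(114)=952050665, p(115)=1064144451, p(116)=1188908248, p(117)=1327710076, p(118)=1482074143, p(119)=1653668665, p(120)=1844349560, p(121)=2056148051, p(122)=2291320912, p(123)=2552338241, p(124)=2841940500, p(125)=3163127352, p(126)=3519222692, p(127)=3913864295, p(128)=4351078600, p(129)=4835271870, p(130)=5371315400, p(131)=5964539504, p(132)=6620830889, p(133)=7346629512, p(134)=8149040695, p(135)=9035836076, p(136)=10015581680, p(137)=11097645016, p(138)=12292341831, p(139)=13610949895, p(140)=15065878135, p(141)=16670689208, p(142)=18440293320, p(143)=20390982757, p(144)=22540654445, p(145)=24908858009, p(146)=27517052599, p(147)=30388671978, p(148)=33549419497, p(149)=37027355200, p(150)=40853235313, p(151)=45060624582, p(152)=49686288421, p(153)=54770336324, p(154)=60356673280, p(155)=66493182097, p(156)=73232243759, p(157)=80630964769, p(158)=88751778802, p(159)=97662728555, p(160)=107438159466, p(161)=118159068427, p(162)=129913904637, p(163)=142798995930, p(164)=156919475295, p(165)=172389800255, p(166)=189334822579, p(167)=207890420102, p(168)=228204732751, p(169)=250438925115, p(170)=274768617130, p(171)=301384802048, p(172)=330495499613, p(173)=362326859895, p(174)=397125074750, p(175)=435157697830, p(176)=476715857290, p(177)=522115831195, p(178)=571701605655, p(179)=625846753120, p(180)=684957390936, p(181)=749474411781, p(182)=819876908323, p(183)=896684817527, p(184)=980462880430, p(185)=1071823774337, p(186)=1171432692373.
Final step: p(187) = p(186) + p(185) - p(182) - p(180) + p(175) + p(172) - p(165) - p(161) + p(152) + p(147) - p(136) - p(130) + p(117) + p(110) - p(95) - p(87) + p(70) + p(61) - p(42) - p(32) + p(11) + p(0)
= 1171432692373 + 1071823774337 - 819876908323 - 684957390936 + 435157697830 + 330495499613 - 172389800255 - 118159068427 + 49686288421 + 30388671978 - 10015581680 - 5371315400 + 1327710076 + 607163746 - 104651419 - 38887673 + 4087968 + 1121505 - 53174 - 8349 + 56 + 1
= 1280011042268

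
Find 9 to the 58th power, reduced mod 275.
146

Repeated squaring. Binary of 58 = 111010.
9^1 ≡ 9 (mod 275); 9^2 ≡ 81 (mod 275); 9^4 ≡ 236 (mod 275); 9^8 ≡ 146 (mod 275); 9^16 ≡ 141 (mod 275); 9^32 ≡ 81 (mod 275)
9^58 = 9^2 × 9^8 × 9^16 × 9^32 ≡ 146 (mod 275)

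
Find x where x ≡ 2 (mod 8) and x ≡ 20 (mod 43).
106

Using Chinese Remainder Theorem:
M = 8 × 43 = 344
M1 = 43, M2 = 8
y1 = 43^(-1) mod 8 = 3
y2 = 8^(-1) mod 43 = 27
x = (2×43×3 + 20×8×27) mod 344 = 106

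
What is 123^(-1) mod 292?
19

gcd(123, 292) = 1, so the inverse exists.
Extended Euclidean algorithm on (292, 123):
292 = 2 × 123 + 46  ⟹  46 = (1)·292 + (-2)·123
123 = 2 × 46 + 31  ⟹  31 = (-2)·292 + (5)·123
46 = 1 × 31 + 15  ⟹  15 = (3)·292 + (-7)·123
31 = 2 × 15 + 1  ⟹  1 = (-8)·292 + (19)·123
So (19)·123 ≡ 1 (mod 292), i.e. 123^(-1) ≡ 19 (mod 292).
Check: 123 × 19 = 2337 ≡ 1 (mod 292)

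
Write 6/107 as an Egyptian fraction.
1/18 + 1/1926

Greedy algorithm:
6/107: ceiling(107/6) = 18, use 1/18
1/1926: ceiling(1926/1) = 1926, use 1/1926
Result: 6/107 = 1/18 + 1/1926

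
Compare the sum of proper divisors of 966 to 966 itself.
abundant

Proper divisors of 966: sum = 1 + 2 + 3 + 6 + 7 + 14 + 21 + 23 + 42 + 46 + 69 + 138 + 161 + 322 + 483 = 1338
Since 1338 > 966, 966 is abundant.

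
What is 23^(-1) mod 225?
137

gcd(23, 225) = 1, so the inverse exists.
Extended Euclidean algorithm on (225, 23):
225 = 9 × 23 + 18  ⟹  18 = (1)·225 + (-9)·23
23 = 1 × 18 + 5  ⟹  5 = (-1)·225 + (10)·23
18 = 3 × 5 + 3  ⟹  3 = (4)·225 + (-39)·23
5 = 1 × 3 + 2  ⟹  2 = (-5)·225 + (49)·23
3 = 1 × 2 + 1  ⟹  1 = (9)·225 + (-88)·23
So (-88)·23 ≡ 1 (mod 225), i.e. 23^(-1) ≡ -88 ≡ 137 (mod 225).
Check: 23 × 137 = 3151 ≡ 1 (mod 225)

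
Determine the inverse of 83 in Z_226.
177

gcd(83, 226) = 1, so the inverse exists.
Extended Euclidean algorithm on (226, 83):
226 = 2 × 83 + 60  ⟹  60 = (1)·226 + (-2)·83
83 = 1 × 60 + 23  ⟹  23 = (-1)·226 + (3)·83
60 = 2 × 23 + 14  ⟹  14 = (3)·226 + (-8)·83
23 = 1 × 14 + 9  ⟹  9 = (-4)·226 + (11)·83
14 = 1 × 9 + 5  ⟹  5 = (7)·226 + (-19)·83
9 = 1 × 5 + 4  ⟹  4 = (-11)·226 + (30)·83
5 = 1 × 4 + 1  ⟹  1 = (18)·226 + (-49)·83
So (-49)·83 ≡ 1 (mod 226), i.e. 83^(-1) ≡ -49 ≡ 177 (mod 226).
Check: 83 × 177 = 14691 ≡ 1 (mod 226)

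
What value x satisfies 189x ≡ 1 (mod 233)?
90

gcd(189, 233) = 1, so the inverse exists.
Extended Euclidean algorithm on (233, 189):
233 = 1 × 189 + 44  ⟹  44 = (1)·233 + (-1)·189
189 = 4 × 44 + 13  ⟹  13 = (-4)·233 + (5)·189
44 = 3 × 13 + 5  ⟹  5 = (13)·233 + (-16)·189
13 = 2 × 5 + 3  ⟹  3 = (-30)·233 + (37)·189
5 = 1 × 3 + 2  ⟹  2 = (43)·233 + (-53)·189
3 = 1 × 2 + 1  ⟹  1 = (-73)·233 + (90)·189
So (90)·189 ≡ 1 (mod 233), i.e. 189^(-1) ≡ 90 (mod 233).
Check: 189 × 90 = 17010 ≡ 1 (mod 233)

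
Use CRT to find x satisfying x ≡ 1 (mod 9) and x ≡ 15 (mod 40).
55

Using Chinese Remainder Theorem:
M = 9 × 40 = 360
M1 = 40, M2 = 9
y1 = 40^(-1) mod 9 = 7
y2 = 9^(-1) mod 40 = 9
x = (1×40×7 + 15×9×9) mod 360 = 55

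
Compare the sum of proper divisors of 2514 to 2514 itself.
abundant

Proper divisors of 2514: sum = 1 + 2 + 3 + 6 + 419 + 838 + 1257 = 2526
Since 2526 > 2514, 2514 is abundant.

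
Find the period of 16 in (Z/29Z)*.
7

29 is prime, so ord(16) divides φ(29) = 28.
Divisors of 28: 1, 2, 4, 7, 14, 28.
Repeated squaring: 16^1 ≡ 16, 16^2 ≡ 24, 16^4 ≡ 25, 16^8 ≡ 16, 16^16 ≡ 24 (mod 29).
Test 16^d mod 29 for each divisor d in increasing order:
16^1 ≡ 16
16^2 ≡ 24
16^4 ≡ 25
16^7 = 16^4·16^2·16^1 ≡ 1  ← first divisor giving 1
The order is 7.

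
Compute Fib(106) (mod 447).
220

Matrix identity: Q^n = [[F_(n+1), F_n], [F_n, F_(n-1)]] with Q = [[1,1],[1,0]].
n = 106 = 1101010₂. Square-and-multiply, entries mod 447:
Q^1 = [[1,1],[1,0]]
Q^3 = (Q^1)²·Q = [[3,2],[2,1]]
Q^6 = (Q^3)² = [[13,8],[8,5]]
Q^13 = (Q^6)²·Q = [[377,233],[233,144]]
Q^26 = (Q^13)² = [[185,256],[256,376]]
Q^53 = (Q^26)²·Q = [[209,80],[80,129]]
Q^106 = (Q^53)² = [[17,220],[220,244]]
F_106 mod 447 = Q^106[0][1] = 220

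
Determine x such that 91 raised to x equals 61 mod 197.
68

Baby-step giant-step with step n = ⌈√197⌉ = 15.
Baby steps 91^j mod 197 (j:value) for j=0..14: 0:1, 1:91, 2:7, 3:46, 4:49, 5:125, 6:146, 7:87, 8:37, 9:18, 10:62, 11:126, 12:40, 13:94, 14:83.
Giant-step multiplier: 91^(-15) ≡ 91^(196-15) = 91^181 ≡ 50 (mod 197).
Giant steps γ_i = 61·50^i mod 197: γ_0=61, γ_1=95, γ_2=22, γ_3=115, γ_4=37 (in table at j=8).
x = i·n + j = 4·15 + 8 = 68.
Check: 91^68 ≡ 61 (mod 197).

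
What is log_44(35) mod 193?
171

Baby-step giant-step with step n = ⌈√193⌉ = 14.
Baby steps 44^j mod 193 (j:value) for j=0..13: 0:1, 1:44, 2:6, 3:71, 4:36, 5:40, 6:23, 7:47, 8:138, 9:89, 10:56, 11:148, 12:143, 13:116.
Giant-step multiplier: 44^(-14) ≡ 44^(192-14) = 44^178 ≡ 101 (mod 193).
Giant steps γ_i = 35·101^i mod 193: γ_0=35, γ_1=61, γ_2=178, γ_3=29, γ_4=34, γ_5=153, γ_6=13, γ_7=155, γ_8=22, γ_9=99, γ_10=156, γ_11=123, γ_12=71 (in table at j=3).
x = i·n + j = 12·14 + 3 = 171.
Check: 44^171 ≡ 35 (mod 193).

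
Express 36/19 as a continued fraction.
[1; 1, 8, 2]

Euclidean algorithm steps:
36 = 1 × 19 + 17
19 = 1 × 17 + 2
17 = 8 × 2 + 1
2 = 2 × 1 + 0
Continued fraction: [1; 1, 8, 2]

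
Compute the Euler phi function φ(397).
396

397 = 397
φ(n) = n × ∏(1 - 1/p) for each prime p dividing n
φ(397) = 397 × (1 - 1/397) = 396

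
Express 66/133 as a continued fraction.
[0; 2, 66]

Euclidean algorithm steps:
66 = 0 × 133 + 66
133 = 2 × 66 + 1
66 = 66 × 1 + 0
Continued fraction: [0; 2, 66]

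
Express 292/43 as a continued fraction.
[6; 1, 3, 1, 3, 2]

Euclidean algorithm steps:
292 = 6 × 43 + 34
43 = 1 × 34 + 9
34 = 3 × 9 + 7
9 = 1 × 7 + 2
7 = 3 × 2 + 1
2 = 2 × 1 + 0
Continued fraction: [6; 1, 3, 1, 3, 2]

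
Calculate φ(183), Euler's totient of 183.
120

183 = 3 × 61
φ(n) = n × ∏(1 - 1/p) for each prime p dividing n
φ(183) = 183 × (1 - 1/3) × (1 - 1/61) = 120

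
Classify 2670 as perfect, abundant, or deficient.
abundant

Proper divisors of 2670: sum = 1 + 2 + 3 + 5 + 6 + 10 + 15 + 30 + 89 + 178 + 267 + 445 + 534 + 890 + 1335 = 3810
Since 3810 > 2670, 2670 is abundant.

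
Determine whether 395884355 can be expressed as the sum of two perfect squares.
Not possible

Factorization: 395884355 = 5 × 17 × 167^3
By Fermat: n is sum of two squares iff every prime p ≡ 3 (mod 4) appears to even power.
Prime(s) ≡ 3 (mod 4) with odd exponent: [(167, 3)]
Therefore 395884355 cannot be expressed as a² + b².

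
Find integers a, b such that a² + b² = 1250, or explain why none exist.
5² + 35² (a=5, b=35)

Factorization: 1250 = 2 × 5^4
By Fermat: n is sum of two squares iff every prime p ≡ 3 (mod 4) appears to even power.
All primes ≡ 3 (mod 4) appear to even power.
Search a = 0, 1, 2, … for 1250 - a² a perfect square: first hit at a = 5: 1250 - 25 = 1225 = 35².
1250 = 5² + 35² = 25 + 1225 ✓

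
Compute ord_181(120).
36

181 is prime, so ord(120) divides φ(181) = 180.
Divisors of 180: 1, 2, 3, 4, 5, 6, 9, 10, 12, 15, 18, 20, 30, 36, 45, 60, 90, 180.
Repeated squaring: 120^1 ≡ 120, 120^2 ≡ 101, 120^4 ≡ 65, 120^8 ≡ 62, 120^16 ≡ 43, 120^32 ≡ 39, 120^64 ≡ 73, 120^128 ≡ 80 (mod 181).
Test 120^d mod 181 for each divisor d in increasing order:
120^1 ≡ 120
120^2 ≡ 101
120^3 = 120^2·120^1 ≡ 174
120^4 ≡ 65
120^5 = 120^4·120^1 ≡ 17
120^6 = 120^4·120^2 ≡ 49
120^9 = 120^8·120^1 ≡ 19
120^10 = 120^8·120^2 ≡ 108
120^12 = 120^8·120^4 ≡ 48
120^15 = 120^8·120^4·120^2·120^1 ≡ 26
120^18 = 120^16·120^2 ≡ 180
120^20 = 120^16·120^4 ≡ 80
120^30 = 120^16·120^8·120^4·120^2 ≡ 133
120^36 = 120^32·120^4 ≡ 1  ← first divisor giving 1
The order is 36.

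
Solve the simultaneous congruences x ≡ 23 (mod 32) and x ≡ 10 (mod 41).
215

Using Chinese Remainder Theorem:
M = 32 × 41 = 1312
M1 = 41, M2 = 32
y1 = 41^(-1) mod 32 = 25
y2 = 32^(-1) mod 41 = 9
x = (23×41×25 + 10×32×9) mod 1312 = 215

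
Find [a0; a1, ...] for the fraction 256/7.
[36; 1, 1, 3]

Euclidean algorithm steps:
256 = 36 × 7 + 4
7 = 1 × 4 + 3
4 = 1 × 3 + 1
3 = 3 × 1 + 0
Continued fraction: [36; 1, 1, 3]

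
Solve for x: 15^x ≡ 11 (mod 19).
6

Baby-step giant-step with step n = ⌈√19⌉ = 5.
Baby steps 15^j mod 19 (j:value) for j=0..4: 0:1, 1:15, 2:16, 3:12, 4:9.
Giant-step multiplier: 15^(-5) ≡ 15^(18-5) = 15^13 ≡ 10 (mod 19).
Giant steps γ_i = 11·10^i mod 19: γ_0=11, γ_1=15 (in table at j=1).
x = i·n + j = 1·5 + 1 = 6.
Check: 15^6 ≡ 11 (mod 19).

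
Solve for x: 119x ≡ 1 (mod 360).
239

gcd(119, 360) = 1, so the inverse exists.
Extended Euclidean algorithm on (360, 119):
360 = 3 × 119 + 3  ⟹  3 = (1)·360 + (-3)·119
119 = 39 × 3 + 2  ⟹  2 = (-39)·360 + (118)·119
3 = 1 × 2 + 1  ⟹  1 = (40)·360 + (-121)·119
So (-121)·119 ≡ 1 (mod 360), i.e. 119^(-1) ≡ -121 ≡ 239 (mod 360).
Check: 119 × 239 = 28441 ≡ 1 (mod 360)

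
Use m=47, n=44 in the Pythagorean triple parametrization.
(273, 4136, 4145)

Euclid's formula: a = m² - n², b = 2mn, c = m² + n²
m = 47, n = 44
a = 47² - 44² = 2209 - 1936 = 273
b = 2 × 47 × 44 = 4136
c = 47² + 44² = 2209 + 1936 = 4145
Verification: 273² + 4136² = 74529 + 17106496 = 17181025 = 4145² ✓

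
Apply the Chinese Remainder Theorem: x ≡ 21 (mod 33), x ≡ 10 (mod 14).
318

Using Chinese Remainder Theorem:
M = 33 × 14 = 462
M1 = 14, M2 = 33
y1 = 14^(-1) mod 33 = 26
y2 = 33^(-1) mod 14 = 3
x = (21×14×26 + 10×33×3) mod 462 = 318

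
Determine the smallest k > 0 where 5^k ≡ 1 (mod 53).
52

53 is prime, so ord(5) divides φ(53) = 52.
Divisors of 52: 1, 2, 4, 13, 26, 52.
Repeated squaring: 5^1 ≡ 5, 5^2 ≡ 25, 5^4 ≡ 42, 5^8 ≡ 15, 5^16 ≡ 13, 5^32 ≡ 10 (mod 53).
Test 5^d mod 53 for each divisor d in increasing order:
5^1 ≡ 5
5^2 ≡ 25
5^4 ≡ 42
5^13 = 5^8·5^4·5^1 ≡ 23
5^26 = 5^16·5^8·5^2 ≡ 52
5^52 = 5^32·5^16·5^4 ≡ 1  ← first divisor giving 1
The order is 52.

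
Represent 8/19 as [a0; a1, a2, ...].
[0; 2, 2, 1, 2]

Euclidean algorithm steps:
8 = 0 × 19 + 8
19 = 2 × 8 + 3
8 = 2 × 3 + 2
3 = 1 × 2 + 1
2 = 2 × 1 + 0
Continued fraction: [0; 2, 2, 1, 2]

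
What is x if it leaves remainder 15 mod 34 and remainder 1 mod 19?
457

Using Chinese Remainder Theorem:
M = 34 × 19 = 646
M1 = 19, M2 = 34
y1 = 19^(-1) mod 34 = 9
y2 = 34^(-1) mod 19 = 14
x = (15×19×9 + 1×34×14) mod 646 = 457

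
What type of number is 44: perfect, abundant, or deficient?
deficient

Proper divisors of 44: sum = 1 + 2 + 4 + 11 + 22 = 40
Since 40 < 44, 44 is deficient.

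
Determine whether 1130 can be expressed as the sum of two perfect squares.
13² + 31² (a=13, b=31)

Factorization: 1130 = 2 × 5 × 113
By Fermat: n is sum of two squares iff every prime p ≡ 3 (mod 4) appears to even power.
All primes ≡ 3 (mod 4) appear to even power.
Search a = 0, 1, 2, … for 1130 - a² a perfect square: first hit at a = 13: 1130 - 169 = 961 = 31².
1130 = 13² + 31² = 169 + 961 ✓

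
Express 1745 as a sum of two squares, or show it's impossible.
8² + 41² (a=8, b=41)

Factorization: 1745 = 5 × 349
By Fermat: n is sum of two squares iff every prime p ≡ 3 (mod 4) appears to even power.
All primes ≡ 3 (mod 4) appear to even power.
Search a = 0, 1, 2, … for 1745 - a² a perfect square: first hit at a = 8: 1745 - 64 = 1681 = 41².
1745 = 8² + 41² = 64 + 1681 ✓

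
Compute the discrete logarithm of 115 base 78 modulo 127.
2

Baby-step giant-step with step n = ⌈√127⌉ = 12.
Baby steps 78^j mod 127 (j:value) for j=0..11: 0:1, 1:78, 2:115, 3:80, 4:17, 5:56, 6:50, 7:90, 8:35, 9:63, 10:88, 11:6.
h = 115 is already in the table at j=2, so x = 2.
Check: 78^2 ≡ 115 (mod 127).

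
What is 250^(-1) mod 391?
61

gcd(250, 391) = 1, so the inverse exists.
Extended Euclidean algorithm on (391, 250):
391 = 1 × 250 + 141  ⟹  141 = (1)·391 + (-1)·250
250 = 1 × 141 + 109  ⟹  109 = (-1)·391 + (2)·250
141 = 1 × 109 + 32  ⟹  32 = (2)·391 + (-3)·250
109 = 3 × 32 + 13  ⟹  13 = (-7)·391 + (11)·250
32 = 2 × 13 + 6  ⟹  6 = (16)·391 + (-25)·250
13 = 2 × 6 + 1  ⟹  1 = (-39)·391 + (61)·250
So (61)·250 ≡ 1 (mod 391), i.e. 250^(-1) ≡ 61 (mod 391).
Check: 250 × 61 = 15250 ≡ 1 (mod 391)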